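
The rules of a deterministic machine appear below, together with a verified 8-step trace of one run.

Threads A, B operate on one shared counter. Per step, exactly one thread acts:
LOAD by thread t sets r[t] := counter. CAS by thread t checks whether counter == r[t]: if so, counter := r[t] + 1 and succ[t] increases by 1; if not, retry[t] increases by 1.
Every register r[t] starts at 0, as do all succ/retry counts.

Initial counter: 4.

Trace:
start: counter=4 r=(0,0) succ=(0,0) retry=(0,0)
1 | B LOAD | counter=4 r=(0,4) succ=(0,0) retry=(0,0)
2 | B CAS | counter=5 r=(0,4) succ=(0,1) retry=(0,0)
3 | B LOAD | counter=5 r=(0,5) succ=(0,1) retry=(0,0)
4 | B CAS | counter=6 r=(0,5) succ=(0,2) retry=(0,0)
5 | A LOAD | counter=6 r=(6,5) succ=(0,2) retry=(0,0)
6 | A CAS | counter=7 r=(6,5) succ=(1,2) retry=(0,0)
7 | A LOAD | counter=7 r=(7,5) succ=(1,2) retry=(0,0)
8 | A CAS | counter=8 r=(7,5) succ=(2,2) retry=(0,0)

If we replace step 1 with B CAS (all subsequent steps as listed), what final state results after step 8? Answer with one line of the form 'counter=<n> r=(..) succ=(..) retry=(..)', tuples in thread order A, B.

counter=7 r=(6,4) succ=(2,1) retry=(0,2)

(re-executing from step 1 with the substitution; state before step 1: counter=4 r=(0,0) succ=(0,0) retry=(0,0))
1 | B CAS | counter=4 r=(0,0) succ=(0,0) retry=(0,1)
2 | B CAS | counter=4 r=(0,0) succ=(0,0) retry=(0,2)
3 | B LOAD | counter=4 r=(0,4) succ=(0,0) retry=(0,2)
4 | B CAS | counter=5 r=(0,4) succ=(0,1) retry=(0,2)
5 | A LOAD | counter=5 r=(5,4) succ=(0,1) retry=(0,2)
6 | A CAS | counter=6 r=(5,4) succ=(1,1) retry=(0,2)
7 | A LOAD | counter=6 r=(6,4) succ=(1,1) retry=(0,2)
8 | A CAS | counter=7 r=(6,4) succ=(2,1) retry=(0,2)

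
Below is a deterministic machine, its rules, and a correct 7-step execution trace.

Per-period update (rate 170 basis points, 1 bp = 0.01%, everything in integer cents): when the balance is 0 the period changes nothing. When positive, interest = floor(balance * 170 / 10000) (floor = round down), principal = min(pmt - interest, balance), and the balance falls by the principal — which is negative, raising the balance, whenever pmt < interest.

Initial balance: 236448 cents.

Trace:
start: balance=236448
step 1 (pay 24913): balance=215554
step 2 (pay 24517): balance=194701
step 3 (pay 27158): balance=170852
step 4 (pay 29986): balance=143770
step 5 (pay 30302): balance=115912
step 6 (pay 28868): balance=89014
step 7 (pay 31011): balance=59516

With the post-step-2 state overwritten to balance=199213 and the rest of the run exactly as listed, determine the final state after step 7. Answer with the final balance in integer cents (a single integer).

64425

state after step 2 := balance=199213
step 3 (pay 27158): balance=175441
step 4 (pay 29986): balance=148437
step 5 (pay 30302): balance=120658
step 6 (pay 28868): balance=93841
step 7 (pay 31011): balance=64425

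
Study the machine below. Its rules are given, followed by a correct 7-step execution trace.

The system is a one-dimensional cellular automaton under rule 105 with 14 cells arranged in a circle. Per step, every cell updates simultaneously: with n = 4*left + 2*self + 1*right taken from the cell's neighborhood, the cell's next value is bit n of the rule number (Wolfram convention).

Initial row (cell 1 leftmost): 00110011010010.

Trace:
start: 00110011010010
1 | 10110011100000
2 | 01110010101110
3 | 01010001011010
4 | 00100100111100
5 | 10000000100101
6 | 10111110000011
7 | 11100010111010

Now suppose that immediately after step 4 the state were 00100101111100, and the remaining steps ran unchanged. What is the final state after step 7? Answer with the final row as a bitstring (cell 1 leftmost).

11101111100010

state after step 4 := 00100101111100
5 | 10000011000101
6 | 10111011010011
7 | 11101111100010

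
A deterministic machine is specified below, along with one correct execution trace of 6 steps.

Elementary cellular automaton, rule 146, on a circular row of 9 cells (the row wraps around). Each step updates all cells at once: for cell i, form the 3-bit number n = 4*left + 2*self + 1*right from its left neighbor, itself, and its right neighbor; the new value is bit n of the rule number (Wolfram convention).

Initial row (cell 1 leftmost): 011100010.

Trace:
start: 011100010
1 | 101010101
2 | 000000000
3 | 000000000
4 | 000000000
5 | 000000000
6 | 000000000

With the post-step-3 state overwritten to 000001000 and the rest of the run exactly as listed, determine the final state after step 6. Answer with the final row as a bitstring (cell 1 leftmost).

state after step 3 := 000001000
4 | 000010100
5 | 000100010
6 | 001010101

001010101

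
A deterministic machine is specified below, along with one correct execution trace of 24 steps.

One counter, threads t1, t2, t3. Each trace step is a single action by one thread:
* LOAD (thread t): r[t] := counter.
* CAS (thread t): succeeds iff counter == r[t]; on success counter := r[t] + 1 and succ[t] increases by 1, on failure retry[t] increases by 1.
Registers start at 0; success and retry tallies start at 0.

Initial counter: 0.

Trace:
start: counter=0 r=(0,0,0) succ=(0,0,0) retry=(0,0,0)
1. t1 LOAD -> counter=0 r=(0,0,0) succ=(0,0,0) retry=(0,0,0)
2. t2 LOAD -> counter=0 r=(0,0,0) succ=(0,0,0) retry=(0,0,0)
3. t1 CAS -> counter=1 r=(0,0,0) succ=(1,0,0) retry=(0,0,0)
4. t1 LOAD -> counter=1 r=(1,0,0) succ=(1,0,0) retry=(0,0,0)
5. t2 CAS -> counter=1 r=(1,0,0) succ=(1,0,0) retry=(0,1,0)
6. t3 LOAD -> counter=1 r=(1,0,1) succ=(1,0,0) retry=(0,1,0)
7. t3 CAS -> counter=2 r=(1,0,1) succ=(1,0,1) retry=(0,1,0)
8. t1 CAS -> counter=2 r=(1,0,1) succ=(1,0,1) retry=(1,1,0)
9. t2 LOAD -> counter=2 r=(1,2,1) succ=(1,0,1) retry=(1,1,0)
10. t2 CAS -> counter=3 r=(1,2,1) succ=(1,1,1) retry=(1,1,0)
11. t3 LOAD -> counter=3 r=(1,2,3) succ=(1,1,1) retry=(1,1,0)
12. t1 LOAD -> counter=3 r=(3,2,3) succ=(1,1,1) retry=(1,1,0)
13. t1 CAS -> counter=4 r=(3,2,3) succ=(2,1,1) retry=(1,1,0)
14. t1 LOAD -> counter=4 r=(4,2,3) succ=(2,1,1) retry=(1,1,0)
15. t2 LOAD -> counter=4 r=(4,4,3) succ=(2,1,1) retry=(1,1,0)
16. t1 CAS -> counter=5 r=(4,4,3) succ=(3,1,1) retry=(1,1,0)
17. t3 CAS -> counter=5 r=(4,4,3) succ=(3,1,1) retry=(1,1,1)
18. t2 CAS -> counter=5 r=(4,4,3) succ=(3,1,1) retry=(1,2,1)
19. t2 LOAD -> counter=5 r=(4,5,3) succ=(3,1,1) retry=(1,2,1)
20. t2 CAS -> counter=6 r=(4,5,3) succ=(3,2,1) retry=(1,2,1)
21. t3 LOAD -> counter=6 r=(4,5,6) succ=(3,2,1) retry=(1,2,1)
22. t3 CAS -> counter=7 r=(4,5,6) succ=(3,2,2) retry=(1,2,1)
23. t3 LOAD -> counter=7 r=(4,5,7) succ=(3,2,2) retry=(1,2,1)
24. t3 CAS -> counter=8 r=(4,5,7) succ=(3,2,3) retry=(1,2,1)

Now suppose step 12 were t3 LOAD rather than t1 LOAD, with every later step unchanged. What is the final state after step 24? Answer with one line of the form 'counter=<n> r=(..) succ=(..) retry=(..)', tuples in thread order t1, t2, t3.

counter=7 r=(3,4,6) succ=(2,2,3) retry=(2,2,1)

(re-executing from step 12 with the substitution; state before step 12: counter=3 r=(1,2,3) succ=(1,1,1) retry=(1,1,0))
12. t3 LOAD -> counter=3 r=(1,2,3) succ=(1,1,1) retry=(1,1,0)
13. t1 CAS -> counter=3 r=(1,2,3) succ=(1,1,1) retry=(2,1,0)
14. t1 LOAD -> counter=3 r=(3,2,3) succ=(1,1,1) retry=(2,1,0)
15. t2 LOAD -> counter=3 r=(3,3,3) succ=(1,1,1) retry=(2,1,0)
16. t1 CAS -> counter=4 r=(3,3,3) succ=(2,1,1) retry=(2,1,0)
17. t3 CAS -> counter=4 r=(3,3,3) succ=(2,1,1) retry=(2,1,1)
18. t2 CAS -> counter=4 r=(3,3,3) succ=(2,1,1) retry=(2,2,1)
19. t2 LOAD -> counter=4 r=(3,4,3) succ=(2,1,1) retry=(2,2,1)
20. t2 CAS -> counter=5 r=(3,4,3) succ=(2,2,1) retry=(2,2,1)
21. t3 LOAD -> counter=5 r=(3,4,5) succ=(2,2,1) retry=(2,2,1)
22. t3 CAS -> counter=6 r=(3,4,5) succ=(2,2,2) retry=(2,2,1)
23. t3 LOAD -> counter=6 r=(3,4,6) succ=(2,2,2) retry=(2,2,1)
24. t3 CAS -> counter=7 r=(3,4,6) succ=(2,2,3) retry=(2,2,1)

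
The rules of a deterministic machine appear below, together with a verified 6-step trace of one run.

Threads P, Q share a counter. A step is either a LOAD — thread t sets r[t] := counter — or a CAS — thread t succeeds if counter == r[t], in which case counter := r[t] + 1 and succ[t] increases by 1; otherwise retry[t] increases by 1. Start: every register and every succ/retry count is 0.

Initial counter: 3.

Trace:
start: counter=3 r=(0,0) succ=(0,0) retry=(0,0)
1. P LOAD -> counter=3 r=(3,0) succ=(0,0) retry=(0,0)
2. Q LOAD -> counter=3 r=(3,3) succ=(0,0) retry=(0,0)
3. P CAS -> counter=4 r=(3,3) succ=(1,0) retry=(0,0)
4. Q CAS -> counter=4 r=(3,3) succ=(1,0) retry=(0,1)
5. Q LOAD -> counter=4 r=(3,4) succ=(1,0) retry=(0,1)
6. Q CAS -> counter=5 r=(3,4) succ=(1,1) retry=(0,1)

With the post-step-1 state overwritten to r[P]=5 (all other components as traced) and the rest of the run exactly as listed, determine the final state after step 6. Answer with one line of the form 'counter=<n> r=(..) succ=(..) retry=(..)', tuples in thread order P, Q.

counter=5 r=(5,4) succ=(0,2) retry=(1,0)

state after step 1 := counter=3 r=(5,0) succ=(0,0) retry=(0,0)
2. Q LOAD -> counter=3 r=(5,3) succ=(0,0) retry=(0,0)
3. P CAS -> counter=3 r=(5,3) succ=(0,0) retry=(1,0)
4. Q CAS -> counter=4 r=(5,3) succ=(0,1) retry=(1,0)
5. Q LOAD -> counter=4 r=(5,4) succ=(0,1) retry=(1,0)
6. Q CAS -> counter=5 r=(5,4) succ=(0,2) retry=(1,0)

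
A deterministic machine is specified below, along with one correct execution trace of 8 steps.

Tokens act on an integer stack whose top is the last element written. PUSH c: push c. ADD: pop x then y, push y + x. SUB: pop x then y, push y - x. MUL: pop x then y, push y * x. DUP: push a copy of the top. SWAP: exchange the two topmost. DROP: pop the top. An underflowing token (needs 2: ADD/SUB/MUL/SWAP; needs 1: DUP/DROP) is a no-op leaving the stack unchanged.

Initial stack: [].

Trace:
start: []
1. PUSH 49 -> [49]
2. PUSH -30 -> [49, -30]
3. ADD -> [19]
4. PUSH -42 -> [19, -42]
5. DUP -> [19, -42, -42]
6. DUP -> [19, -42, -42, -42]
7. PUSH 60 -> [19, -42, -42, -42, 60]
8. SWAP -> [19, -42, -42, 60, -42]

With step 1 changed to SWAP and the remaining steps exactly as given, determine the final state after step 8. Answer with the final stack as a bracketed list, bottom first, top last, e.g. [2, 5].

[-30, -42, -42, 60, -42]

(re-executing from step 1 with the substitution; state before step 1: [])
1. SWAP -> []
2. PUSH -30 -> [-30]
3. ADD -> [-30]
4. PUSH -42 -> [-30, -42]
5. DUP -> [-30, -42, -42]
6. DUP -> [-30, -42, -42, -42]
7. PUSH 60 -> [-30, -42, -42, -42, 60]
8. SWAP -> [-30, -42, -42, 60, -42]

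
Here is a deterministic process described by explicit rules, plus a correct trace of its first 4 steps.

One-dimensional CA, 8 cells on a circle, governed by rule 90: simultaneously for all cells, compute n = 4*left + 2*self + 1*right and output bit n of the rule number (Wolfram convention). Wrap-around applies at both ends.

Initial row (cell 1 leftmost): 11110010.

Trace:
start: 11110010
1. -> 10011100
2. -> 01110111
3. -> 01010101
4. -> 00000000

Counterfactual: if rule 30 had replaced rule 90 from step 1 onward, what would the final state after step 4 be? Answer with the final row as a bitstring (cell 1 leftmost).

(re-executing steps 1..4 under rule 30; state before step 1: 11110010)
1. -> 10001110
2. -> 11011000
3. -> 10010101
4. -> 01110101

01110101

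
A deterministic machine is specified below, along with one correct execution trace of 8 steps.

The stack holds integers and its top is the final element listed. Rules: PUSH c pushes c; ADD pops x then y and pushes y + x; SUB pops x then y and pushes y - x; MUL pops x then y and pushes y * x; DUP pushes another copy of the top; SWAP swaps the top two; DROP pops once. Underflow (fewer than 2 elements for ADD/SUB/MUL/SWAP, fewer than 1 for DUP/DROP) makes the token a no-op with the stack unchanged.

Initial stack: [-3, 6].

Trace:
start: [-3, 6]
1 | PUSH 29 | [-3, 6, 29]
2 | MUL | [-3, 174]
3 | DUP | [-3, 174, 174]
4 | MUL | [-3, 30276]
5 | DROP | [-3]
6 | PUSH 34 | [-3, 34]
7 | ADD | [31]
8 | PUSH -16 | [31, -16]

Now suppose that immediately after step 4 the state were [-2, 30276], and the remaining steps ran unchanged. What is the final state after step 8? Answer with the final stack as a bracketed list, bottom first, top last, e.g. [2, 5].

[32, -16]

state after step 4 := [-2, 30276]
5 | DROP | [-2]
6 | PUSH 34 | [-2, 34]
7 | ADD | [32]
8 | PUSH -16 | [32, -16]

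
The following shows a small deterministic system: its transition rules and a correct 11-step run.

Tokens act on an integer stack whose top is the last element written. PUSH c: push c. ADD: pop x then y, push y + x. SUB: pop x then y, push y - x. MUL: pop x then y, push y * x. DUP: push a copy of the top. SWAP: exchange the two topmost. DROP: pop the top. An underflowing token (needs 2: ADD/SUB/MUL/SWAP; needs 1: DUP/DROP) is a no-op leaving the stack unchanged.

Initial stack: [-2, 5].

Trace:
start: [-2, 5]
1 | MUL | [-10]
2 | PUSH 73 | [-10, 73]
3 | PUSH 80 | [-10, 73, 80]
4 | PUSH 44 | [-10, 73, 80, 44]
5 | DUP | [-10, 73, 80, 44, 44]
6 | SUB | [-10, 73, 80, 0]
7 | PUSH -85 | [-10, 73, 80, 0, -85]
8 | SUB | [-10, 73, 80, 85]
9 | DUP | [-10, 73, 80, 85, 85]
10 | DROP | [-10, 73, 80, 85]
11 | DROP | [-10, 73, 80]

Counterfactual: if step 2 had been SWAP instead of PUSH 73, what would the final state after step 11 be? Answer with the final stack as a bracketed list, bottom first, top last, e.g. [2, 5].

[-10, 80]

(re-executing from step 2 with the substitution; state before step 2: [-10])
2 | SWAP | [-10]
3 | PUSH 80 | [-10, 80]
4 | PUSH 44 | [-10, 80, 44]
5 | DUP | [-10, 80, 44, 44]
6 | SUB | [-10, 80, 0]
7 | PUSH -85 | [-10, 80, 0, -85]
8 | SUB | [-10, 80, 85]
9 | DUP | [-10, 80, 85, 85]
10 | DROP | [-10, 80, 85]
11 | DROP | [-10, 80]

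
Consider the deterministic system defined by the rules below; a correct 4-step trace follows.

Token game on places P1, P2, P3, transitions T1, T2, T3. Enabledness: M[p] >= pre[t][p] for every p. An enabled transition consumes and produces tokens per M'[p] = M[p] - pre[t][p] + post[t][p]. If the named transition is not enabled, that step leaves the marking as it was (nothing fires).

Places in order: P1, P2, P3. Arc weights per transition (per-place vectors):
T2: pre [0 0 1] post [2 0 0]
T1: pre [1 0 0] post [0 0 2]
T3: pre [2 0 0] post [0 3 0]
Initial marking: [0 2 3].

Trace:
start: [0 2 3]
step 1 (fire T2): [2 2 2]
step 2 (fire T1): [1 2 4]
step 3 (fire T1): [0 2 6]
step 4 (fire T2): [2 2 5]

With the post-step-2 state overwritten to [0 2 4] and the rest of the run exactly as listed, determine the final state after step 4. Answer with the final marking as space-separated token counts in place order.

state after step 2 := [0 2 4]
step 3 (fire T1): [0 2 4]
step 4 (fire T2): [2 2 3]

2 2 3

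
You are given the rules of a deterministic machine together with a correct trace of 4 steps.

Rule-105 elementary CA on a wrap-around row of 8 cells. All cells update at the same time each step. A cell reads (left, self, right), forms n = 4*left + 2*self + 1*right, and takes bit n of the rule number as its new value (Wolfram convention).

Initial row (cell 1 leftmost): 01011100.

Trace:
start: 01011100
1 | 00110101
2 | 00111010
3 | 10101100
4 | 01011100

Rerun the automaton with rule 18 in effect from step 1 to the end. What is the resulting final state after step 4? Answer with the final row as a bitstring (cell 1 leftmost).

(re-executing steps 1..4 under rule 18; state before step 1: 01011100)
1 | 10000010
2 | 01000100
3 | 10101010
4 | 00000000

00000000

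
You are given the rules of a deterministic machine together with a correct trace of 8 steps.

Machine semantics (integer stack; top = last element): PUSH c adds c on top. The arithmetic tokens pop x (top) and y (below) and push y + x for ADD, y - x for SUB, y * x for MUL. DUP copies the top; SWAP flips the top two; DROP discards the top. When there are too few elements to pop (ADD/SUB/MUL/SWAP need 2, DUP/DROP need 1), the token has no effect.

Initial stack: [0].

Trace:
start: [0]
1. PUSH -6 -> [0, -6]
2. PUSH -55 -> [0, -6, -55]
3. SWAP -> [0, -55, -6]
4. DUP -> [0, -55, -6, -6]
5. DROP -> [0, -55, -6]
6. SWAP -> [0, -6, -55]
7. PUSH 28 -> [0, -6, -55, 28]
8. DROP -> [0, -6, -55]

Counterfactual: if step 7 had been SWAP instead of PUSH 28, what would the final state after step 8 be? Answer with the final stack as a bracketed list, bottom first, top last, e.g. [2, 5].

[0, -55]

(re-executing from step 7 with the substitution; state before step 7: [0, -6, -55])
7. SWAP -> [0, -55, -6]
8. DROP -> [0, -55]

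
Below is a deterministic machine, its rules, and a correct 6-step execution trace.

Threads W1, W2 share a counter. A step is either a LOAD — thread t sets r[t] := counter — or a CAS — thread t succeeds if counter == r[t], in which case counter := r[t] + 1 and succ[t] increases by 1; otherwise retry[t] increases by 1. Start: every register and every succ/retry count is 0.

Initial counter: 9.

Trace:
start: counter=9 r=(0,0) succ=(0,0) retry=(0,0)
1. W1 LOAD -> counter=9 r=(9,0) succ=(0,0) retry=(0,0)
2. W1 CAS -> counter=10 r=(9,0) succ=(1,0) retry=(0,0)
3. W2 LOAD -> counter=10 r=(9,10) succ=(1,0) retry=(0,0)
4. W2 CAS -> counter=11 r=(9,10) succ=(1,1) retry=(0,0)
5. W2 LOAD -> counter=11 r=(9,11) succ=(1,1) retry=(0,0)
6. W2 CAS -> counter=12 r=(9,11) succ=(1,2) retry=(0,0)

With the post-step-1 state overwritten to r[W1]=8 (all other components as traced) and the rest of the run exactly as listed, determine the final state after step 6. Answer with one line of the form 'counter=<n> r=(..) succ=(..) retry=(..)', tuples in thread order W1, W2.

counter=11 r=(8,10) succ=(0,2) retry=(1,0)

state after step 1 := counter=9 r=(8,0) succ=(0,0) retry=(0,0)
2. W1 CAS -> counter=9 r=(8,0) succ=(0,0) retry=(1,0)
3. W2 LOAD -> counter=9 r=(8,9) succ=(0,0) retry=(1,0)
4. W2 CAS -> counter=10 r=(8,9) succ=(0,1) retry=(1,0)
5. W2 LOAD -> counter=10 r=(8,10) succ=(0,1) retry=(1,0)
6. W2 CAS -> counter=11 r=(8,10) succ=(0,2) retry=(1,0)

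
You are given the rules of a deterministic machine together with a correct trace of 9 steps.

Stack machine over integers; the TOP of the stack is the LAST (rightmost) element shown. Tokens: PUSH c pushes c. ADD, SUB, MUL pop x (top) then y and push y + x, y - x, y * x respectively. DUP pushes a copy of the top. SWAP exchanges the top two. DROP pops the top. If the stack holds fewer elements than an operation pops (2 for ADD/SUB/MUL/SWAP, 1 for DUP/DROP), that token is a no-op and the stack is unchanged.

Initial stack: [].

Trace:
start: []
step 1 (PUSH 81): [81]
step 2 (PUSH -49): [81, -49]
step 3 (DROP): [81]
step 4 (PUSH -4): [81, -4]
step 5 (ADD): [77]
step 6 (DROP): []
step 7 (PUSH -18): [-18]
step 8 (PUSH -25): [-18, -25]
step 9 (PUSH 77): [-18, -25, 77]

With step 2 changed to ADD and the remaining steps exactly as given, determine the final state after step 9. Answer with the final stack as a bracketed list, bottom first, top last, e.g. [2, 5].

(re-executing from step 2 with the substitution; state before step 2: [81])
step 2 (ADD): [81]
step 3 (DROP): []
step 4 (PUSH -4): [-4]
step 5 (ADD): [-4]
step 6 (DROP): []
step 7 (PUSH -18): [-18]
step 8 (PUSH -25): [-18, -25]
step 9 (PUSH 77): [-18, -25, 77]

[-18, -25, 77]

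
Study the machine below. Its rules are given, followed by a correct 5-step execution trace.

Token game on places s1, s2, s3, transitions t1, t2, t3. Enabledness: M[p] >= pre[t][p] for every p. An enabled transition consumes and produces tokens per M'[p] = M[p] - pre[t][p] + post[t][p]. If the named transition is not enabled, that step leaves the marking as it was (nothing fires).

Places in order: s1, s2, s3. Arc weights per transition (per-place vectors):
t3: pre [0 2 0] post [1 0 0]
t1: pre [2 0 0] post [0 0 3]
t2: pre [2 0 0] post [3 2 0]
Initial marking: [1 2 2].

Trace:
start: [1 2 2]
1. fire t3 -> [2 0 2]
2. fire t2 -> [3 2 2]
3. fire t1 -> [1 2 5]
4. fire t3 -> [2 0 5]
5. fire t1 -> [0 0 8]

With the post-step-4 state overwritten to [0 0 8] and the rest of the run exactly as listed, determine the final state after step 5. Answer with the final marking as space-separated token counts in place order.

0 0 8

state after step 4 := [0 0 8]
5. fire t1 -> [0 0 8]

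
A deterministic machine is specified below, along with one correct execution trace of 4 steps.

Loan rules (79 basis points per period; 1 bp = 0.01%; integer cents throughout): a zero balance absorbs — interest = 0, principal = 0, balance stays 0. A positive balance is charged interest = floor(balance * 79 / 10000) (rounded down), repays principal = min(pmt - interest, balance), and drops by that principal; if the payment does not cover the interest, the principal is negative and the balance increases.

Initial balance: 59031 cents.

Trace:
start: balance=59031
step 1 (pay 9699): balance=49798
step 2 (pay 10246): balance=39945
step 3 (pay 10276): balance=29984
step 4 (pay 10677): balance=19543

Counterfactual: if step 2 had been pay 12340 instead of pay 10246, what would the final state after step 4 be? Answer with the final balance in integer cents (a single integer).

(re-executing from step 2 with the substitution; state before step 2: balance=49798)
step 2 (pay 12340): balance=37851
step 3 (pay 10276): balance=27874
step 4 (pay 10677): balance=17417

17417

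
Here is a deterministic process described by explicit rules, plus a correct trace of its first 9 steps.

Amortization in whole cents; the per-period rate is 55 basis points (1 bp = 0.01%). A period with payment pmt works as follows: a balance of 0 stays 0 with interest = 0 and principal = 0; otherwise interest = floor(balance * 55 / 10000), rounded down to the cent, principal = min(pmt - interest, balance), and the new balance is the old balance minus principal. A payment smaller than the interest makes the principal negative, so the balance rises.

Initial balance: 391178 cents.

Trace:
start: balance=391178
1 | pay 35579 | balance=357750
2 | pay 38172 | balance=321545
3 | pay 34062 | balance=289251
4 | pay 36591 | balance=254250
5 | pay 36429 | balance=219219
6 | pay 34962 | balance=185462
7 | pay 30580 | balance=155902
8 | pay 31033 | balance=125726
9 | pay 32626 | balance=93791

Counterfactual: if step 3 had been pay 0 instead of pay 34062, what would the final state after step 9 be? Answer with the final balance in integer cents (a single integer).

128993

(re-executing from step 3 with the substitution; state before step 3: balance=321545)
3 | pay 0 | balance=323313
4 | pay 36591 | balance=288500
5 | pay 36429 | balance=253657
6 | pay 34962 | balance=220090
7 | pay 30580 | balance=190720
8 | pay 31033 | balance=160735
9 | pay 32626 | balance=128993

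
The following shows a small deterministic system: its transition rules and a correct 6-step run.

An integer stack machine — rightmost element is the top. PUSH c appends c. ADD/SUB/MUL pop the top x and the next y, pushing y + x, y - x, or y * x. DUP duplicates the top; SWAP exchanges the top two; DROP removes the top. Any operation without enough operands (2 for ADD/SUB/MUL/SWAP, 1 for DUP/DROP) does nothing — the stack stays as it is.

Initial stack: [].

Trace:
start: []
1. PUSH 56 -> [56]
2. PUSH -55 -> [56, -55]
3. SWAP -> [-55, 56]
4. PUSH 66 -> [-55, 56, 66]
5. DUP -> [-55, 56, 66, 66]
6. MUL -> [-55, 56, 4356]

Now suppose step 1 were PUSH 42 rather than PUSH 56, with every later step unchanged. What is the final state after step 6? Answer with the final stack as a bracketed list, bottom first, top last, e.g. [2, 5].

[-55, 42, 4356]

(re-executing from step 1 with the substitution; state before step 1: [])
1. PUSH 42 -> [42]
2. PUSH -55 -> [42, -55]
3. SWAP -> [-55, 42]
4. PUSH 66 -> [-55, 42, 66]
5. DUP -> [-55, 42, 66, 66]
6. MUL -> [-55, 42, 4356]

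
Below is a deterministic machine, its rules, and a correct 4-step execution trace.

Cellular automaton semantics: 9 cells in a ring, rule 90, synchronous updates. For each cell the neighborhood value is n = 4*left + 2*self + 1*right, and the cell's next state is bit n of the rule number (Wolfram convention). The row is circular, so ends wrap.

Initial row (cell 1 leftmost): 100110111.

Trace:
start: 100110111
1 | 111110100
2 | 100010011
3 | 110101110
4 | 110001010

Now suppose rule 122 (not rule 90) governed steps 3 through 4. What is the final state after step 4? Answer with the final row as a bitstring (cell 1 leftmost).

111011011

(re-executing steps 3..4 under rule 122; state before step 3: 100010011)
3 | 110101110
4 | 111011011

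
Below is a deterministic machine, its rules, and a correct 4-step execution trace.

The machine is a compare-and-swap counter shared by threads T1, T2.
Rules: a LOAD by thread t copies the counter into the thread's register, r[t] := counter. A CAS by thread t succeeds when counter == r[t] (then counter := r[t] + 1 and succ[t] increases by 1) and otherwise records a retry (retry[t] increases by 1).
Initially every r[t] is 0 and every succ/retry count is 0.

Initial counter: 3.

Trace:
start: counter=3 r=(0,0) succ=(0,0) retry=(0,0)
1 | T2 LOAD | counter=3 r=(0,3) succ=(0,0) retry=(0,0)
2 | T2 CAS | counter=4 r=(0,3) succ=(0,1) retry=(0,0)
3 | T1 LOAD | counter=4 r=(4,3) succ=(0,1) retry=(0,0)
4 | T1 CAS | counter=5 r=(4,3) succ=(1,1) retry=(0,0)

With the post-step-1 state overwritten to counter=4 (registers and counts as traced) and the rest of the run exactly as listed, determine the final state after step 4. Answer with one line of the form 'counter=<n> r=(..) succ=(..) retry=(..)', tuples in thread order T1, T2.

counter=5 r=(4,3) succ=(1,0) retry=(0,1)

state after step 1 := counter=4 r=(0,3) succ=(0,0) retry=(0,0)
2 | T2 CAS | counter=4 r=(0,3) succ=(0,0) retry=(0,1)
3 | T1 LOAD | counter=4 r=(4,3) succ=(0,0) retry=(0,1)
4 | T1 CAS | counter=5 r=(4,3) succ=(1,0) retry=(0,1)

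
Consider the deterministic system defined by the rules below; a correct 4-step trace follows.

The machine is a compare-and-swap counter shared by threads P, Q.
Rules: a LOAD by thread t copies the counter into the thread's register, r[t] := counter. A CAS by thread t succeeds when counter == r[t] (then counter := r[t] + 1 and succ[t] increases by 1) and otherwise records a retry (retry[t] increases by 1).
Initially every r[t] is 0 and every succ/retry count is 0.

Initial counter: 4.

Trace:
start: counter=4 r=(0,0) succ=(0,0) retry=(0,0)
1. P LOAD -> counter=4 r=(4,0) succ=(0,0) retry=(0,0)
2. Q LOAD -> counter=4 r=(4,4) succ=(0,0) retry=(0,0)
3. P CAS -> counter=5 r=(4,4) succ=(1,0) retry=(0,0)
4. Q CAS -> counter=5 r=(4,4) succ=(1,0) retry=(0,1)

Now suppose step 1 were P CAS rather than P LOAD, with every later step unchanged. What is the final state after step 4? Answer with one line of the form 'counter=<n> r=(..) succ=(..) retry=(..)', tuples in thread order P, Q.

(re-executing from step 1 with the substitution; state before step 1: counter=4 r=(0,0) succ=(0,0) retry=(0,0))
1. P CAS -> counter=4 r=(0,0) succ=(0,0) retry=(1,0)
2. Q LOAD -> counter=4 r=(0,4) succ=(0,0) retry=(1,0)
3. P CAS -> counter=4 r=(0,4) succ=(0,0) retry=(2,0)
4. Q CAS -> counter=5 r=(0,4) succ=(0,1) retry=(2,0)

counter=5 r=(0,4) succ=(0,1) retry=(2,0)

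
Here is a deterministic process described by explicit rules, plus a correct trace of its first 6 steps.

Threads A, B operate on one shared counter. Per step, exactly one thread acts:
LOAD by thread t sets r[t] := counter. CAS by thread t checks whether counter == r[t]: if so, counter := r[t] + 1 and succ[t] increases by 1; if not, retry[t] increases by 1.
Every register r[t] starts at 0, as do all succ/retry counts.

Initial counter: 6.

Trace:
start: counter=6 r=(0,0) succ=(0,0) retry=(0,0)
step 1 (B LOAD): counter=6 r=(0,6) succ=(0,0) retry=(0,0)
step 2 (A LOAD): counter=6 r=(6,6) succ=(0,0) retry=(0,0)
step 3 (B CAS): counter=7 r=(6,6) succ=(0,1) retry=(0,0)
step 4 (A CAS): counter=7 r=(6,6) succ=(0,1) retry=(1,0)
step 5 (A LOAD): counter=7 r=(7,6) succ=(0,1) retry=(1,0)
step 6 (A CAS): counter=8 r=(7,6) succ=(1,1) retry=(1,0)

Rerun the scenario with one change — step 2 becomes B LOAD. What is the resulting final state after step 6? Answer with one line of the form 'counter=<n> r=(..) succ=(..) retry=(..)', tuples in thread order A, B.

counter=8 r=(7,6) succ=(1,1) retry=(1,0)

(re-executing from step 2 with the substitution; state before step 2: counter=6 r=(0,6) succ=(0,0) retry=(0,0))
step 2 (B LOAD): counter=6 r=(0,6) succ=(0,0) retry=(0,0)
step 3 (B CAS): counter=7 r=(0,6) succ=(0,1) retry=(0,0)
step 4 (A CAS): counter=7 r=(0,6) succ=(0,1) retry=(1,0)
step 5 (A LOAD): counter=7 r=(7,6) succ=(0,1) retry=(1,0)
step 6 (A CAS): counter=8 r=(7,6) succ=(1,1) retry=(1,0)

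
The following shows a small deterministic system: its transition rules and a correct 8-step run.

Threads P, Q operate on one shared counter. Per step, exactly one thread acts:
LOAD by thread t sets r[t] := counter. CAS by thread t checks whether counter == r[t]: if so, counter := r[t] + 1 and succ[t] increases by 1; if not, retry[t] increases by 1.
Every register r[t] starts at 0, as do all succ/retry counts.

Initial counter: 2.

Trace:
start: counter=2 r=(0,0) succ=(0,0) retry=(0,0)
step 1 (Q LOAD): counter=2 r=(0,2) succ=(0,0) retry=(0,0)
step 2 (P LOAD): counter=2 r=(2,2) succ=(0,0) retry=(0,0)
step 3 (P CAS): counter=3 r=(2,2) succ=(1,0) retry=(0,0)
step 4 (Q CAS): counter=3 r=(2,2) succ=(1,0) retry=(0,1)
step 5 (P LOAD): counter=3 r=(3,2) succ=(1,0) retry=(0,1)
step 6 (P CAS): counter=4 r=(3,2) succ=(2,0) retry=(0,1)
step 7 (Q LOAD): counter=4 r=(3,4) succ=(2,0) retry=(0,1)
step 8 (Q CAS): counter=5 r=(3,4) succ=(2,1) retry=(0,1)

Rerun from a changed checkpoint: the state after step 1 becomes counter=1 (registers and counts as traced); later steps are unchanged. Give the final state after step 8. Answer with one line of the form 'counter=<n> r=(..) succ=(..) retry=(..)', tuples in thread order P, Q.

state after step 1 := counter=1 r=(0,2) succ=(0,0) retry=(0,0)
step 2 (P LOAD): counter=1 r=(1,2) succ=(0,0) retry=(0,0)
step 3 (P CAS): counter=2 r=(1,2) succ=(1,0) retry=(0,0)
step 4 (Q CAS): counter=3 r=(1,2) succ=(1,1) retry=(0,0)
step 5 (P LOAD): counter=3 r=(3,2) succ=(1,1) retry=(0,0)
step 6 (P CAS): counter=4 r=(3,2) succ=(2,1) retry=(0,0)
step 7 (Q LOAD): counter=4 r=(3,4) succ=(2,1) retry=(0,0)
step 8 (Q CAS): counter=5 r=(3,4) succ=(2,2) retry=(0,0)

counter=5 r=(3,4) succ=(2,2) retry=(0,0)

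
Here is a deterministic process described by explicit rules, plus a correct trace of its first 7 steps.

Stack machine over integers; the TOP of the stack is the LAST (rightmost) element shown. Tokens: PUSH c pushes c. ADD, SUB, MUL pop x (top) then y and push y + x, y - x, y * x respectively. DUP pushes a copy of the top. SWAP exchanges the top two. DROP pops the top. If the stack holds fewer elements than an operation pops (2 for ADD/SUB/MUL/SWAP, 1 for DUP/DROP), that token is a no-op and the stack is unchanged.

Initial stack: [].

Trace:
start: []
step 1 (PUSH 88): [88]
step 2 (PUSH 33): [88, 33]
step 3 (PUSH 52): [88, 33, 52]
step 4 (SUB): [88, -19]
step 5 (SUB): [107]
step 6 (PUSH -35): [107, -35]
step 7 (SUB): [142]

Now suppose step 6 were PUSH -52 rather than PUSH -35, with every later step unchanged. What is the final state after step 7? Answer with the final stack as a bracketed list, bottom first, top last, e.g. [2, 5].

[159]

(re-executing from step 6 with the substitution; state before step 6: [107])
step 6 (PUSH -52): [107, -52]
step 7 (SUB): [159]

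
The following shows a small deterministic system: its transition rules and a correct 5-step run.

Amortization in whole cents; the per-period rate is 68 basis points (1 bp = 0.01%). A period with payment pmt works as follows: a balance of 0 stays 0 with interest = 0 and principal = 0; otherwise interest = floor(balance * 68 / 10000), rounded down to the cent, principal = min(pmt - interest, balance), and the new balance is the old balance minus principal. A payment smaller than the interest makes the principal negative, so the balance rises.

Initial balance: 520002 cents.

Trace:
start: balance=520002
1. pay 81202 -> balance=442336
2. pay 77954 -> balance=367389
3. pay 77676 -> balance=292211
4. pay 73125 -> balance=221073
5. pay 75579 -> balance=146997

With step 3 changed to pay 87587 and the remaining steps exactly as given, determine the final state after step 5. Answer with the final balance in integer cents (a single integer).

(re-executing from step 3 with the substitution; state before step 3: balance=367389)
3. pay 87587 -> balance=282300
4. pay 73125 -> balance=211094
5. pay 75579 -> balance=136950

136950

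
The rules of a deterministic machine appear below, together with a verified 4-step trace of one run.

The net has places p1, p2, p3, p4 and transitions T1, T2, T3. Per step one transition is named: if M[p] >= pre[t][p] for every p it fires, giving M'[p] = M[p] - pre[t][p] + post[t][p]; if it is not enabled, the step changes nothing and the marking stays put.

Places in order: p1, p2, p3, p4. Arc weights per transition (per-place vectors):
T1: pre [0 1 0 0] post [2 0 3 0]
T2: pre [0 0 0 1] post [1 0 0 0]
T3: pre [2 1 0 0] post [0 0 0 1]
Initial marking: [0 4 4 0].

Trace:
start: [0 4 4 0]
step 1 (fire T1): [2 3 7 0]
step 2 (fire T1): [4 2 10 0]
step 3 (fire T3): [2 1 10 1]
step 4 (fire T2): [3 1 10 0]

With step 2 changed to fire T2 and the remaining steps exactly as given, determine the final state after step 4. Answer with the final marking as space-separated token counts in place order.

(re-executing from step 2 with the substitution; state before step 2: [2 3 7 0])
step 2 (fire T2): [2 3 7 0]
step 3 (fire T3): [0 2 7 1]
step 4 (fire T2): [1 2 7 0]

1 2 7 0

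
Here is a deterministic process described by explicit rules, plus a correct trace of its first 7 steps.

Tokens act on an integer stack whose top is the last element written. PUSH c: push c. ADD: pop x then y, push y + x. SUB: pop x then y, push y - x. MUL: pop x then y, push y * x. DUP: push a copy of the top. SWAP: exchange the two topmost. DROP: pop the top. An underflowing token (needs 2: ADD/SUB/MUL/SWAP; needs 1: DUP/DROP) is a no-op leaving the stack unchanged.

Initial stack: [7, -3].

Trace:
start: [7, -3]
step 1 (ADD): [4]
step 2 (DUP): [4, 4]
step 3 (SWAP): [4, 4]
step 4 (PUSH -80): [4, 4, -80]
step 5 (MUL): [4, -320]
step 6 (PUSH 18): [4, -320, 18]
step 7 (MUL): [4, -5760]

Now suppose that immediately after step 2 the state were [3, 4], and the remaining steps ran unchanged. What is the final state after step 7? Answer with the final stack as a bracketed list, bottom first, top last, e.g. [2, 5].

state after step 2 := [3, 4]
step 3 (SWAP): [4, 3]
step 4 (PUSH -80): [4, 3, -80]
step 5 (MUL): [4, -240]
step 6 (PUSH 18): [4, -240, 18]
step 7 (MUL): [4, -4320]

[4, -4320]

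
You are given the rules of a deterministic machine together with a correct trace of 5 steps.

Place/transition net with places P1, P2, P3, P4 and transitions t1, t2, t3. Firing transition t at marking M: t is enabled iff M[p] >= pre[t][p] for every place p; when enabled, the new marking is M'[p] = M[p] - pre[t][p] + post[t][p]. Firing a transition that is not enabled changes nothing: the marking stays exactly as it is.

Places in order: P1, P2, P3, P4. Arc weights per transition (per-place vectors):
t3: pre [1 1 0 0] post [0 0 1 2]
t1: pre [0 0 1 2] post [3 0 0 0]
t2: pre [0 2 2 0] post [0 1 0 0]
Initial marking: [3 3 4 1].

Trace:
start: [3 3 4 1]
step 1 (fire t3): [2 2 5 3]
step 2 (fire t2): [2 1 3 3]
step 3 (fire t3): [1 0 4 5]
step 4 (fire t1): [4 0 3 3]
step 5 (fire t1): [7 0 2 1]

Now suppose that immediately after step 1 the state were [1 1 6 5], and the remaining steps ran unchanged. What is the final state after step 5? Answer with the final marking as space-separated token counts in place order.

6 0 5 3

state after step 1 := [1 1 6 5]
step 2 (fire t2): [1 1 6 5]
step 3 (fire t3): [0 0 7 7]
step 4 (fire t1): [3 0 6 5]
step 5 (fire t1): [6 0 5 3]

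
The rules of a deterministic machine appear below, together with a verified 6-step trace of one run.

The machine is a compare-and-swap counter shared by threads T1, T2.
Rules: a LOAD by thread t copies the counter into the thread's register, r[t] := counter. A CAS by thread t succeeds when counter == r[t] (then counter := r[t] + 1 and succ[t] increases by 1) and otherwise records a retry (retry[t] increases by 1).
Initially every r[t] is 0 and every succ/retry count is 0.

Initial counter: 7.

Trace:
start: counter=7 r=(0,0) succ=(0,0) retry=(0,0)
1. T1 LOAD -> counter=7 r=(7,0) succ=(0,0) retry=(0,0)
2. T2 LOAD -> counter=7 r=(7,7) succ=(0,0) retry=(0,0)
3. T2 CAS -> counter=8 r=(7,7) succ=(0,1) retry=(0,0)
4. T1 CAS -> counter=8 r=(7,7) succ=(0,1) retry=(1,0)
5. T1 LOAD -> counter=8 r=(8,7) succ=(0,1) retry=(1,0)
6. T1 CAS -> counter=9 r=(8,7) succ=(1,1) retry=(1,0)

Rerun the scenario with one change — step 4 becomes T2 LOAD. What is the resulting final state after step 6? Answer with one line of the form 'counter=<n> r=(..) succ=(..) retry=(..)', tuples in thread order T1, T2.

counter=9 r=(8,8) succ=(1,1) retry=(0,0)

(re-executing from step 4 with the substitution; state before step 4: counter=8 r=(7,7) succ=(0,1) retry=(0,0))
4. T2 LOAD -> counter=8 r=(7,8) succ=(0,1) retry=(0,0)
5. T1 LOAD -> counter=8 r=(8,8) succ=(0,1) retry=(0,0)
6. T1 CAS -> counter=9 r=(8,8) succ=(1,1) retry=(0,0)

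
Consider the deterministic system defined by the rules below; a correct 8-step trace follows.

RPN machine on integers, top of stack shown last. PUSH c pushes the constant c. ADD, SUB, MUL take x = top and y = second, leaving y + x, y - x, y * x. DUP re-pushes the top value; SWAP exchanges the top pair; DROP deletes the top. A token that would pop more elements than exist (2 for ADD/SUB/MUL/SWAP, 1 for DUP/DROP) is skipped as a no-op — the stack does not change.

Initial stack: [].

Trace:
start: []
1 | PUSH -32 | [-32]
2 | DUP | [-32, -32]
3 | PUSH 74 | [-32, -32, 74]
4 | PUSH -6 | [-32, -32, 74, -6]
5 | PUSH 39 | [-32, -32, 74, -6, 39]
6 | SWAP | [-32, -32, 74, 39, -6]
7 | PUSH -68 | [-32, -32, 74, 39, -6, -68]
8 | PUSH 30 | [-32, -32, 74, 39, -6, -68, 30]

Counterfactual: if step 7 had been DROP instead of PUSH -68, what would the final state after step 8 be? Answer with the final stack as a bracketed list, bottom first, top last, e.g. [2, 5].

[-32, -32, 74, 39, 30]

(re-executing from step 7 with the substitution; state before step 7: [-32, -32, 74, 39, -6])
7 | DROP | [-32, -32, 74, 39]
8 | PUSH 30 | [-32, -32, 74, 39, 30]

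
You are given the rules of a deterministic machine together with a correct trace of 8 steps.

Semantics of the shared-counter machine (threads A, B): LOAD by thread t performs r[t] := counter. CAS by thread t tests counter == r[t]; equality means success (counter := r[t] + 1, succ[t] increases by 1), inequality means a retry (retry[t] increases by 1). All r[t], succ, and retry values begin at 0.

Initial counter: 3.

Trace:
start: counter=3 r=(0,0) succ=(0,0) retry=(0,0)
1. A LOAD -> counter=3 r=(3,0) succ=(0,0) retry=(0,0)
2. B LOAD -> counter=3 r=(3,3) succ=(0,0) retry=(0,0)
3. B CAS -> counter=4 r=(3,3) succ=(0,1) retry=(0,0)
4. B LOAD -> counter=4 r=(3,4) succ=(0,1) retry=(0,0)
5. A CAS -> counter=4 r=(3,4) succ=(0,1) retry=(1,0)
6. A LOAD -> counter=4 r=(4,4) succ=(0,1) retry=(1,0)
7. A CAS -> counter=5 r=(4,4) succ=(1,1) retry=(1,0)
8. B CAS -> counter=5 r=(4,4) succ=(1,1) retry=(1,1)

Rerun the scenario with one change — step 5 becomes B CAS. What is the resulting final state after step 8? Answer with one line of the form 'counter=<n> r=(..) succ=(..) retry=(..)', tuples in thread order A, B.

(re-executing from step 5 with the substitution; state before step 5: counter=4 r=(3,4) succ=(0,1) retry=(0,0))
5. B CAS -> counter=5 r=(3,4) succ=(0,2) retry=(0,0)
6. A LOAD -> counter=5 r=(5,4) succ=(0,2) retry=(0,0)
7. A CAS -> counter=6 r=(5,4) succ=(1,2) retry=(0,0)
8. B CAS -> counter=6 r=(5,4) succ=(1,2) retry=(0,1)

counter=6 r=(5,4) succ=(1,2) retry=(0,1)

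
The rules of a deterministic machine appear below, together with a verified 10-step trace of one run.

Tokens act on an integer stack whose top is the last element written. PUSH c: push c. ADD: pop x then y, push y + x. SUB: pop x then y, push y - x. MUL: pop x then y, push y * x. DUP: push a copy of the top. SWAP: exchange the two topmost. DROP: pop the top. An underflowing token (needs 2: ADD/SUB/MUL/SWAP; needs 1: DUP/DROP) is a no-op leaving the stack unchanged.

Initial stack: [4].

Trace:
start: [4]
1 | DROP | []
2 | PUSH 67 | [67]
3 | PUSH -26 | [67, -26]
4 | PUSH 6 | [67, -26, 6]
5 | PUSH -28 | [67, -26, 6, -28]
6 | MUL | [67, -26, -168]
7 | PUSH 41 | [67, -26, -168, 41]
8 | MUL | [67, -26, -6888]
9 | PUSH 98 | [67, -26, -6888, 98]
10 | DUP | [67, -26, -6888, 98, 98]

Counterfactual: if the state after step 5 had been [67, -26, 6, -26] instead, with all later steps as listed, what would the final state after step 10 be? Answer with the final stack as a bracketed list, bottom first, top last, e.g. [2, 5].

[67, -26, -6396, 98, 98]

state after step 5 := [67, -26, 6, -26]
6 | MUL | [67, -26, -156]
7 | PUSH 41 | [67, -26, -156, 41]
8 | MUL | [67, -26, -6396]
9 | PUSH 98 | [67, -26, -6396, 98]
10 | DUP | [67, -26, -6396, 98, 98]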